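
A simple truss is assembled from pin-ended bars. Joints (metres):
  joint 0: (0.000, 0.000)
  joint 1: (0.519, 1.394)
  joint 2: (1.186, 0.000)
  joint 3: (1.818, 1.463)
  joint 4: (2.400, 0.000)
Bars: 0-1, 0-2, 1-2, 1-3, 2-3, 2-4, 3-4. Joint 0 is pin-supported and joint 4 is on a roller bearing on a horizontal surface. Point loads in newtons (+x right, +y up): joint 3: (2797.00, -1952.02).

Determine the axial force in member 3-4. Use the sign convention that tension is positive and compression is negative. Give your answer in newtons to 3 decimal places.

N=5 nodes, M=7 members, R=3 reactions → 2N=10, M+R=10
member 0 (0-1): L=1.4875, (cx,cy)=(0.3489,0.9372)
member 1 (0-2): L=1.1860, (cx,cy)=(1.0000,0.0000)
member 2 (1-2): L=1.5454, (cx,cy)=(0.4316,-0.9021)
member 3 (1-3): L=1.3008, (cx,cy)=(0.9986,0.0530)
member 4 (2-3): L=1.5937, (cx,cy)=(0.3966,0.9180)
member 5 (2-4): L=1.2140, (cx,cy)=(1.0000,0.0000)
member 6 (3-4): L=1.5745, (cx,cy)=(0.3696,-0.9292)
solve A·x = −loads:
  F[0-1] = +1314.2321 N (tension)
  F[0-2] = +2338.4483 N (tension)
  F[1-2] = -1305.1928 N (compression)
  F[1-3] = +1023.3341 N (tension)
  F[2-3] = +1282.5188 N (tension)
  F[2-4] = +1266.5003 N (tension)
  F[3-4] = -3426.3264 N (compression)
  Rx@0 = -2797.0000 N
  Ry@0 = -1231.6397 N
  Ry@4 = +3183.6597 N

-3426.326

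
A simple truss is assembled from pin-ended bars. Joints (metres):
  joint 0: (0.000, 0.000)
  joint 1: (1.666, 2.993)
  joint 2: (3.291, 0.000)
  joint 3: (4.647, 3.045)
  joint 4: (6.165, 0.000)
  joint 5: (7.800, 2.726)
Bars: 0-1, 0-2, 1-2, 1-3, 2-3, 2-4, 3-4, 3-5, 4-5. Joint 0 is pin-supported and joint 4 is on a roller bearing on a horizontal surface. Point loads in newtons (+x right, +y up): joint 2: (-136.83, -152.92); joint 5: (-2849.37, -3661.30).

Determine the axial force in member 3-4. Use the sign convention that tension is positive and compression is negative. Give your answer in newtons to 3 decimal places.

301.252

N=6 nodes, M=9 members, R=3 reactions → 2N=12, M+R=12
member 0 (0-1): L=3.4254, (cx,cy)=(0.4864,0.8738)
member 1 (0-2): L=3.2910, (cx,cy)=(1.0000,0.0000)
member 2 (1-2): L=3.4057, (cx,cy)=(0.4771,-0.8788)
member 3 (1-3): L=2.9815, (cx,cy)=(0.9998,0.0174)
member 4 (2-3): L=3.3333, (cx,cy)=(0.4068,0.9135)
member 5 (2-4): L=2.8740, (cx,cy)=(1.0000,0.0000)
member 6 (3-4): L=3.4024, (cx,cy)=(0.4462,-0.8950)
member 7 (3-5): L=3.1691, (cx,cy)=(0.9949,-0.1007)
member 8 (4-5): L=3.1787, (cx,cy)=(0.5144,0.8576)
solve A·x = −loads:
  F[0-1] = -412.2455 N (compression)
  F[0-2] = -2785.6996 N (compression)
  F[1-2] = +402.0805 N (tension)
  F[1-3] = -392.4102 N (compression)
  F[2-3] = -219.4148 N (compression)
  F[2-4] = -2367.7601 N (compression)
  F[3-4] = +301.2518 N (tension)
  F[3-5] = -619.1597 N (compression)
  F[4-5] = -4342.0333 N (compression)
  Rx@0 = +2986.2000 N
  Ry@0 = +360.2026 N
  Ry@4 = +3454.0174 N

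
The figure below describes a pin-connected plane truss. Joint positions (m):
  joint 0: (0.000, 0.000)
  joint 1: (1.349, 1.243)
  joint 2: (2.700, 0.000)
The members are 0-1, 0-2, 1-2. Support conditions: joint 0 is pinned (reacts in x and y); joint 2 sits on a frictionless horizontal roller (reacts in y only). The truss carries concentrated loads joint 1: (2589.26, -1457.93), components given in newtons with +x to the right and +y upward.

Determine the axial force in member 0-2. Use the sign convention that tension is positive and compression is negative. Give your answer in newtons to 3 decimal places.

N=3 nodes, M=3 members, R=3 reactions → 2N=6, M+R=6
member 0 (0-1): L=1.8344, (cx,cy)=(0.7354,0.6776)
member 1 (0-2): L=2.7000, (cx,cy)=(1.0000,0.0000)
member 2 (1-2): L=1.8358, (cx,cy)=(0.7359,-0.6771)
solve A·x = −loads:
  F[0-1] = +682.5528 N (tension)
  F[0-2] = +2087.3044 N (tension)
  F[1-2] = -2836.3609 N (compression)
  Rx@0 = -2589.2600 N
  Ry@0 = -462.5136 N
  Ry@2 = +1920.4436 N

2087.304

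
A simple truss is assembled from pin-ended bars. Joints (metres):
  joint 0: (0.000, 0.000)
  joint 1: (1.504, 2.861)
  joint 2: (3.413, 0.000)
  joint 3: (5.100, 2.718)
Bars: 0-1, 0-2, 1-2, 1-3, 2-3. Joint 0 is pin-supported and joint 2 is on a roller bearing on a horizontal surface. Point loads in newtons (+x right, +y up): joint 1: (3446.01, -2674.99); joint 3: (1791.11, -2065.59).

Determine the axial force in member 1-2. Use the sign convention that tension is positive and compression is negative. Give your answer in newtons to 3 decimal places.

-7975.332

N=4 nodes, M=5 members, R=3 reactions → 2N=8, M+R=8
member 0 (0-1): L=3.2322, (cx,cy)=(0.4653,0.8851)
member 1 (0-2): L=3.4130, (cx,cy)=(1.0000,0.0000)
member 2 (1-2): L=3.4394, (cx,cy)=(0.5550,-0.8318)
member 3 (1-3): L=3.5988, (cx,cy)=(0.9992,-0.0397)
member 4 (2-3): L=3.1990, (cx,cy)=(0.5274,0.8496)
solve A·x = −loads:
  F[0-1] = +4338.0825 N (tension)
  F[0-2] = +3218.5545 N (tension)
  F[1-2] = -7975.3319 N (compression)
  F[1-3] = +3001.5193 N (tension)
  F[2-3] = -2290.7504 N (compression)
  Rx@0 = -5237.1200 N
  Ry@0 = -3839.8377 N
  Ry@2 = +8580.4177 N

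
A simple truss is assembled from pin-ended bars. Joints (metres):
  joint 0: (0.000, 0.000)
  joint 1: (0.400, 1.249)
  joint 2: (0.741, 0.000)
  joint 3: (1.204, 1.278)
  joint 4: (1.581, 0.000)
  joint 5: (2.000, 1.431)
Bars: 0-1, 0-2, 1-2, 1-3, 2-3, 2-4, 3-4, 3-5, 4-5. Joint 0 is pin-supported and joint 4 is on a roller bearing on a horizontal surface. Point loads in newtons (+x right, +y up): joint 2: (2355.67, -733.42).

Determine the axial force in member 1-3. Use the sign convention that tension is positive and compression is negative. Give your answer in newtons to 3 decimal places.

-229.077

N=6 nodes, M=9 members, R=3 reactions → 2N=12, M+R=12
member 0 (0-1): L=1.3115, (cx,cy)=(0.3050,0.9524)
member 1 (0-2): L=0.7410, (cx,cy)=(1.0000,0.0000)
member 2 (1-2): L=1.2947, (cx,cy)=(0.2634,-0.9647)
member 3 (1-3): L=0.8045, (cx,cy)=(0.9994,0.0360)
member 4 (2-3): L=1.3593, (cx,cy)=(0.3406,0.9402)
member 5 (2-4): L=0.8400, (cx,cy)=(1.0000,0.0000)
member 6 (3-4): L=1.3324, (cx,cy)=(0.2829,-0.9591)
member 7 (3-5): L=0.8106, (cx,cy)=(0.9820,0.1888)
member 8 (4-5): L=1.4911, (cx,cy)=(0.2810,0.9597)
solve A·x = −loads:
  F[0-1] = -409.1684 N (compression)
  F[0-2] = +2480.4652 N (tension)
  F[1-2] = +395.3752 N (tension)
  F[1-3] = -229.0775 N (compression)
  F[2-3] = +374.3929 N (tension)
  F[2-4] = +101.4027 N (tension)
  F[3-4] = -358.3917 N (compression)
  F[3-5] = -0.0000 N (compression)
  F[4-5] = -0.0000 N (compression)
  Rx@0 = -2355.6700 N
  Ry@0 = +389.6729 N
  Ry@4 = +343.7471 N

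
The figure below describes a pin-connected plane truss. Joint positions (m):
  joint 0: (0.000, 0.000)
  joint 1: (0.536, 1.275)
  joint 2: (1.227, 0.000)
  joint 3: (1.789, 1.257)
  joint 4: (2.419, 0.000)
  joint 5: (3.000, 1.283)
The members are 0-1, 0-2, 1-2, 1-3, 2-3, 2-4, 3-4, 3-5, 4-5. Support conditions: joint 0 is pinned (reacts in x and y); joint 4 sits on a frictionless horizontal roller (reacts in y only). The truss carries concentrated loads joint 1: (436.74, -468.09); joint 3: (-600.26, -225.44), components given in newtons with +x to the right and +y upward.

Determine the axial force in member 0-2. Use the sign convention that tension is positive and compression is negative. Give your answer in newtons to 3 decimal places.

48.696

N=6 nodes, M=9 members, R=3 reactions → 2N=12, M+R=12
member 0 (0-1): L=1.3831, (cx,cy)=(0.3875,0.9219)
member 1 (0-2): L=1.2270, (cx,cy)=(1.0000,0.0000)
member 2 (1-2): L=1.4502, (cx,cy)=(0.4765,-0.8792)
member 3 (1-3): L=1.2531, (cx,cy)=(0.9999,-0.0144)
member 4 (2-3): L=1.3769, (cx,cy)=(0.4082,0.9129)
member 5 (2-4): L=1.1920, (cx,cy)=(1.0000,0.0000)
member 6 (3-4): L=1.4060, (cx,cy)=(0.4481,-0.8940)
member 7 (3-5): L=1.2113, (cx,cy)=(0.9998,0.0215)
member 8 (4-5): L=1.4084, (cx,cy)=(0.4125,0.9109)
solve A·x = −loads:
  F[0-1] = -547.5985 N (compression)
  F[0-2] = +48.6962 N (tension)
  F[1-2] = +52.7752 N (tension)
  F[1-3] = -674.1722 N (compression)
  F[2-3] = -50.8255 N (compression)
  F[2-4] = +94.5876 N (tension)
  F[3-4] = -211.1015 N (compression)
  F[3-5] = +0.0000 N (tension)
  F[4-5] = -0.0000 N (compression)
  Rx@0 = +163.5200 N
  Ry@0 = +504.8053 N
  Ry@4 = +188.7247 N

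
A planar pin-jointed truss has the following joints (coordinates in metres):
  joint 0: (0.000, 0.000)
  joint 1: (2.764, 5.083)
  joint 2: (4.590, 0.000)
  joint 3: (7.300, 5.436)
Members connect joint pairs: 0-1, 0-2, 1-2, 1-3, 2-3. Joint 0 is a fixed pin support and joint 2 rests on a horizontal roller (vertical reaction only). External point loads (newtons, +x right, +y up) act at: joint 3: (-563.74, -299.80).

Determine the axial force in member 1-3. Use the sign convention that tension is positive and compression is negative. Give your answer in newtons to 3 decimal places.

-432.306

N=4 nodes, M=5 members, R=3 reactions → 2N=8, M+R=8
member 0 (0-1): L=5.7859, (cx,cy)=(0.4777,0.8785)
member 1 (0-2): L=4.5900, (cx,cy)=(1.0000,0.0000)
member 2 (1-2): L=5.4010, (cx,cy)=(0.3381,-0.9411)
member 3 (1-3): L=4.5497, (cx,cy)=(0.9970,0.0776)
member 4 (2-3): L=6.0741, (cx,cy)=(0.4462,0.8950)
solve A·x = −loads:
  F[0-1] = -558.4862 N (compression)
  F[0-2] = -296.9436 N (compression)
  F[1-2] = +485.6972 N (tension)
  F[1-3] = -432.3057 N (compression)
  F[2-3] = -297.5111 N (compression)
  Rx@0 = +563.7400 N
  Ry@0 = +490.6389 N
  Ry@2 = -190.8389 N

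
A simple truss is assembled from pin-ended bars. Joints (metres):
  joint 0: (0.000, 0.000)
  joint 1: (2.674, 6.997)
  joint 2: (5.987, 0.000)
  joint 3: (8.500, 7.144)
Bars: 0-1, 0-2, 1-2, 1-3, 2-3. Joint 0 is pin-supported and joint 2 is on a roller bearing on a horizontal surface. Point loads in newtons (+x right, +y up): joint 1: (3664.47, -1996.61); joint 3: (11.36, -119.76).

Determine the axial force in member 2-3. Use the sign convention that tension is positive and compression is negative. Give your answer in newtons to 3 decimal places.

N=4 nodes, M=5 members, R=3 reactions → 2N=8, M+R=8
member 0 (0-1): L=7.4905, (cx,cy)=(0.3570,0.9341)
member 1 (0-2): L=5.9870, (cx,cy)=(1.0000,0.0000)
member 2 (1-2): L=7.7417, (cx,cy)=(0.4279,-0.9038)
member 3 (1-3): L=5.8279, (cx,cy)=(0.9997,0.0252)
member 4 (2-3): L=7.5731, (cx,cy)=(0.3318,0.9433)
solve A·x = −loads:
  F[0-1] = +3470.2847 N (tension)
  F[0-2] = +2436.9963 N (tension)
  F[1-2] = -5794.2494 N (compression)
  F[1-3] = +53.9834 N (tension)
  F[2-3] = -128.3968 N (compression)
  Rx@0 = -3675.8300 N
  Ry@0 = -3241.6303 N
  Ry@2 = +5358.0003 N

-128.397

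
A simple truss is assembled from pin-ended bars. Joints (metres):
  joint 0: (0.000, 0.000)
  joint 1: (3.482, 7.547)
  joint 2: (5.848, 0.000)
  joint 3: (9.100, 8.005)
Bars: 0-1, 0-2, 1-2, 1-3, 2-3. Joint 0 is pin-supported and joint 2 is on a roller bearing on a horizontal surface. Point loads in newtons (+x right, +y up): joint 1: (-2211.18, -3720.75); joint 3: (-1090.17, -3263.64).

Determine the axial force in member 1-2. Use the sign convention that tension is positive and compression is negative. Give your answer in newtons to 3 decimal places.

N=4 nodes, M=5 members, R=3 reactions → 2N=8, M+R=8
member 0 (0-1): L=8.3115, (cx,cy)=(0.4189,0.9080)
member 1 (0-2): L=5.8480, (cx,cy)=(1.0000,0.0000)
member 2 (1-2): L=7.9092, (cx,cy)=(0.2991,-0.9542)
member 3 (1-3): L=5.6366, (cx,cy)=(0.9967,0.0813)
member 4 (2-3): L=8.6403, (cx,cy)=(0.3764,0.9265)
solve A·x = −loads:
  F[0-1] = -4445.2328 N (compression)
  F[0-2] = -1439.0815 N (compression)
  F[1-2] = +351.5610 N (tension)
  F[1-3] = +244.5521 N (tension)
  F[2-3] = -3544.1175 N (compression)
  Rx@0 = +3301.3500 N
  Ry@0 = +4036.3412 N
  Ry@2 = +2948.0488 N

351.561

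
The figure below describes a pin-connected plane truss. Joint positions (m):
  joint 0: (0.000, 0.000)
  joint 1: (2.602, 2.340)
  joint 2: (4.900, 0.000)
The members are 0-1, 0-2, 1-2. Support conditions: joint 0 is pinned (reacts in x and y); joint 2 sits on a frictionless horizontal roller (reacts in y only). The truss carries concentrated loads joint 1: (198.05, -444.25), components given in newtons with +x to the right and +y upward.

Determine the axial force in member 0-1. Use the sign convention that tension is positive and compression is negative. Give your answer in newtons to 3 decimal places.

N=3 nodes, M=3 members, R=3 reactions → 2N=6, M+R=6
member 0 (0-1): L=3.4994, (cx,cy)=(0.7435,0.6687)
member 1 (0-2): L=4.9000, (cx,cy)=(1.0000,0.0000)
member 2 (1-2): L=3.2797, (cx,cy)=(0.7007,-0.7135)
solve A·x = −loads:
  F[0-1] = -170.1339 N (compression)
  F[0-2] = +324.5530 N (tension)
  F[1-2] = -463.2007 N (compression)
  Rx@0 = -198.0500 N
  Ry@0 = +113.7652 N
  Ry@2 = +330.4848 N

-170.134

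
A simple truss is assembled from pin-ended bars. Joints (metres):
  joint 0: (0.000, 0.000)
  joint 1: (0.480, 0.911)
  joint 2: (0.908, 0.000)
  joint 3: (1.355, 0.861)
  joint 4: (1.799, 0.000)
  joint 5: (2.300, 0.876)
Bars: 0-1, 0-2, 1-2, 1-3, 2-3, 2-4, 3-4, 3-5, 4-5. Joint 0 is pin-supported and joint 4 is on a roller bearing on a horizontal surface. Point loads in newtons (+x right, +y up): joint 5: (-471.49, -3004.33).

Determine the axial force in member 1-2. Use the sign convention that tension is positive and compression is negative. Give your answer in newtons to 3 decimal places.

N=6 nodes, M=9 members, R=3 reactions → 2N=12, M+R=12
member 0 (0-1): L=1.0297, (cx,cy)=(0.4661,0.8847)
member 1 (0-2): L=0.9080, (cx,cy)=(1.0000,0.0000)
member 2 (1-2): L=1.0065, (cx,cy)=(0.4252,-0.9051)
member 3 (1-3): L=0.8764, (cx,cy)=(0.9984,-0.0570)
member 4 (2-3): L=0.9701, (cx,cy)=(0.4608,0.8875)
member 5 (2-4): L=0.8910, (cx,cy)=(1.0000,0.0000)
member 6 (3-4): L=0.9687, (cx,cy)=(0.4583,-0.8888)
member 7 (3-5): L=0.9451, (cx,cy)=(0.9999,0.0159)
member 8 (4-5): L=1.0091, (cx,cy)=(0.4965,0.8681)
solve A·x = −loads:
  F[0-1] = +686.1974 N (tension)
  F[0-2] = -791.3586 N (compression)
  F[1-2] = -710.0013 N (compression)
  F[1-3] = +622.7917 N (tension)
  F[2-3] = +724.0556 N (tension)
  F[2-4] = -1426.8893 N (compression)
  F[3-4] = -660.5807 N (compression)
  F[3-5] = +1258.3200 N (tension)
  F[4-5] = -3483.9761 N (compression)
  Rx@0 = +471.4900 N
  Ry@0 = -607.0840 N
  Ry@4 = +3611.4140 N

-710.001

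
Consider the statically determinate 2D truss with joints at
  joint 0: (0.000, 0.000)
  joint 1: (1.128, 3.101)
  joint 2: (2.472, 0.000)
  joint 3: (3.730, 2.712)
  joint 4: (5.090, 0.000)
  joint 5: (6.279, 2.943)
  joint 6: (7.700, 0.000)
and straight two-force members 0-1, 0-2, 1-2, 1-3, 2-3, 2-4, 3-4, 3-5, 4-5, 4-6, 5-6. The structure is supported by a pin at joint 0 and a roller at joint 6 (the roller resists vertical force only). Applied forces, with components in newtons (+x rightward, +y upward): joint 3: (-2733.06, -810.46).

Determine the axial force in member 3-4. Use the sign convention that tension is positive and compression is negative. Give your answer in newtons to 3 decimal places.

690.858

N=7 nodes, M=11 members, R=3 reactions → 2N=14, M+R=14
member 0 (0-1): L=3.2998, (cx,cy)=(0.3418,0.9398)
member 1 (0-2): L=2.4720, (cx,cy)=(1.0000,0.0000)
member 2 (1-2): L=3.3797, (cx,cy)=(0.3977,-0.9175)
member 3 (1-3): L=2.6309, (cx,cy)=(0.9890,-0.1479)
member 4 (2-3): L=2.9896, (cx,cy)=(0.4208,0.9072)
member 5 (2-4): L=2.6180, (cx,cy)=(1.0000,0.0000)
member 6 (3-4): L=3.0339, (cx,cy)=(0.4483,-0.8939)
member 7 (3-5): L=2.5594, (cx,cy)=(0.9959,0.0903)
member 8 (4-5): L=3.1741, (cx,cy)=(0.3746,0.9272)
member 9 (4-6): L=2.6100, (cx,cy)=(1.0000,0.0000)
member 10 (5-6): L=3.2681, (cx,cy)=(0.4348,-0.9005)
solve A·x = −loads:
  F[0-1] = -1468.9585 N (compression)
  F[0-2] = -2230.9106 N (compression)
  F[1-2] = +1696.2734 N (tension)
  F[1-3] = -1189.7760 N (compression)
  F[2-3] = -1715.6744 N (compression)
  F[2-4] = -834.4108 N (compression)
  F[3-4] = +690.8584 N (tension)
  F[3-5] = +526.8713 N (tension)
  F[4-5] = -666.0537 N (compression)
  F[4-6] = -275.2219 N (compression)
  F[5-6] = +632.9719 N (tension)
  Rx@0 = +2733.0600 N
  Ry@0 = +1380.4656 N
  Ry@6 = -570.0056 N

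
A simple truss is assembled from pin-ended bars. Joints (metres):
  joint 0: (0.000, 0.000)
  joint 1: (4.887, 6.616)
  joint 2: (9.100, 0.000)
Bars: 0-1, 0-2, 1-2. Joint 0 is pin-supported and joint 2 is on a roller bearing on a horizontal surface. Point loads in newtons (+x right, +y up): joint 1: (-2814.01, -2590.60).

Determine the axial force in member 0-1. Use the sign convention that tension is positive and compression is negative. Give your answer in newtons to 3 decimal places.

-4034.585

N=3 nodes, M=3 members, R=3 reactions → 2N=6, M+R=6
member 0 (0-1): L=8.2252, (cx,cy)=(0.5941,0.8044)
member 1 (0-2): L=9.1000, (cx,cy)=(1.0000,0.0000)
member 2 (1-2): L=7.8435, (cx,cy)=(0.5371,-0.8435)
solve A·x = −loads:
  F[0-1] = -4034.5848 N (compression)
  F[0-2] = -416.8682 N (compression)
  F[1-2] = +776.1013 N (tension)
  Rx@0 = +2814.0100 N
  Ry@0 = +3245.2404 N
  Ry@2 = -654.6404 N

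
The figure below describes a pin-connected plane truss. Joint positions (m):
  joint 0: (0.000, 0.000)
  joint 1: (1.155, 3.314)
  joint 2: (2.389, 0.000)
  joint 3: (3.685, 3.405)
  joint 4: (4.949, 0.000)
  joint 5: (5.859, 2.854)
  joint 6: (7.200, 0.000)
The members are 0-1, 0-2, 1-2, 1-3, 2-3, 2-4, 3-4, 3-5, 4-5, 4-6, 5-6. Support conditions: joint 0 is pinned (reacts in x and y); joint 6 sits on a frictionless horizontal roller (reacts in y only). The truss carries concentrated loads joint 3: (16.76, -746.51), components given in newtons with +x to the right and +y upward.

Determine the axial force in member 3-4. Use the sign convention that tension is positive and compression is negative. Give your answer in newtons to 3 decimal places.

-339.058

N=7 nodes, M=11 members, R=3 reactions → 2N=14, M+R=14
member 0 (0-1): L=3.5095, (cx,cy)=(0.3291,0.9443)
member 1 (0-2): L=2.3890, (cx,cy)=(1.0000,0.0000)
member 2 (1-2): L=3.5363, (cx,cy)=(0.3490,-0.9371)
member 3 (1-3): L=2.5316, (cx,cy)=(0.9994,0.0359)
member 4 (2-3): L=3.6433, (cx,cy)=(0.3557,0.9346)
member 5 (2-4): L=2.5600, (cx,cy)=(1.0000,0.0000)
member 6 (3-4): L=3.6320, (cx,cy)=(0.3480,-0.9375)
member 7 (3-5): L=2.2427, (cx,cy)=(0.9694,-0.2457)
member 8 (4-5): L=2.9956, (cx,cy)=(0.3038,0.9527)
member 9 (4-6): L=2.2510, (cx,cy)=(1.0000,0.0000)
member 10 (5-6): L=3.1533, (cx,cy)=(0.4253,-0.9051)
solve A·x = −loads:
  F[0-1] = -377.5481 N (compression)
  F[0-2] = +141.0134 N (tension)
  F[1-2] = +370.6959 N (tension)
  F[1-3] = -253.7730 N (compression)
  F[2-3] = -371.7066 N (compression)
  F[2-4] = +402.5930 N (tension)
  F[3-4] = -339.0579 N (compression)
  F[3-5] = -293.5947 N (compression)
  F[4-5] = +333.6301 N (tension)
  F[4-6] = +183.2453 N (tension)
  F[5-6] = -430.8993 N (compression)
  Rx@0 = -16.7600 N
  Ry@0 = +356.5160 N
  Ry@6 = +389.9940 N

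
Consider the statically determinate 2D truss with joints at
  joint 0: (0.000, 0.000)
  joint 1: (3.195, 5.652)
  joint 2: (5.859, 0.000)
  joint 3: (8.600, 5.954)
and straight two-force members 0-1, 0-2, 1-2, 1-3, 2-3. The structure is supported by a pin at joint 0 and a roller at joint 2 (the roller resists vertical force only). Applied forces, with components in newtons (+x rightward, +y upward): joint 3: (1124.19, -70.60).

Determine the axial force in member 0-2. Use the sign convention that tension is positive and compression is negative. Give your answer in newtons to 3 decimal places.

N=4 nodes, M=5 members, R=3 reactions → 2N=8, M+R=8
member 0 (0-1): L=6.4925, (cx,cy)=(0.4921,0.8705)
member 1 (0-2): L=5.8590, (cx,cy)=(1.0000,0.0000)
member 2 (1-2): L=6.2484, (cx,cy)=(0.4264,-0.9046)
member 3 (1-3): L=5.4134, (cx,cy)=(0.9984,0.0558)
member 4 (2-3): L=6.5546, (cx,cy)=(0.4182,0.9084)
solve A·x = −loads:
  F[0-1] = +1350.2546 N (tension)
  F[0-2] = +459.7257 N (tension)
  F[1-2] = -1226.1368 N (compression)
  F[1-3] = +1189.0818 N (tension)
  F[2-3] = -150.7494 N (compression)
  Rx@0 = -1124.1900 N
  Ry@0 = -1175.4466 N
  Ry@2 = +1246.0466 N

459.726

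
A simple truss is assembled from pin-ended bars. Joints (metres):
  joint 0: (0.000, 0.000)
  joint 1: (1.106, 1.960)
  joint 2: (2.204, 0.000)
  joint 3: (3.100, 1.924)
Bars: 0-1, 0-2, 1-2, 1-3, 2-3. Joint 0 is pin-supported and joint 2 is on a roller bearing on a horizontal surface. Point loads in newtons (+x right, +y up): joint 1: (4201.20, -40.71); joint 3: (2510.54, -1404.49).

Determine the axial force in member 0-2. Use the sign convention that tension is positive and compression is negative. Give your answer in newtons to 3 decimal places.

N=4 nodes, M=5 members, R=3 reactions → 2N=8, M+R=8
member 0 (0-1): L=2.2505, (cx,cy)=(0.4914,0.8709)
member 1 (0-2): L=2.2040, (cx,cy)=(1.0000,0.0000)
member 2 (1-2): L=2.2466, (cx,cy)=(0.4887,-0.8724)
member 3 (1-3): L=1.9943, (cx,cy)=(0.9998,-0.0181)
member 4 (2-3): L=2.1224, (cx,cy)=(0.4222,0.9065)
solve A·x = −loads:
  F[0-1] = +7438.6340 N (tension)
  F[0-2] = +3056.0815 N (tension)
  F[1-2] = -7537.2802 N (compression)
  F[1-3] = +3138.7320 N (tension)
  F[2-3] = -1486.8202 N (compression)
  Rx@0 = -6711.7400 N
  Ry@0 = -6478.3822 N
  Ry@2 = +7923.5822 N

3056.081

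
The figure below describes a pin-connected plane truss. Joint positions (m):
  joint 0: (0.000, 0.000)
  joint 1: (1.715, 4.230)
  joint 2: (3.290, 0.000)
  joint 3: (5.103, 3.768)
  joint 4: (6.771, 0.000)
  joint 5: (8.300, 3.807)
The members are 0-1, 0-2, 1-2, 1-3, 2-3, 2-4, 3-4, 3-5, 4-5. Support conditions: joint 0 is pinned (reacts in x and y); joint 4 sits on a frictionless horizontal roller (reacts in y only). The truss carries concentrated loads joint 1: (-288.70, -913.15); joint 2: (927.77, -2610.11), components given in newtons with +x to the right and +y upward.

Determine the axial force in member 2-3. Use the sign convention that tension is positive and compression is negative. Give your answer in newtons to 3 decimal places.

N=6 nodes, M=9 members, R=3 reactions → 2N=12, M+R=12
member 0 (0-1): L=4.5644, (cx,cy)=(0.3757,0.9267)
member 1 (0-2): L=3.2900, (cx,cy)=(1.0000,0.0000)
member 2 (1-2): L=4.5137, (cx,cy)=(0.3489,-0.9371)
member 3 (1-3): L=3.4194, (cx,cy)=(0.9908,-0.1351)
member 4 (2-3): L=4.1815, (cx,cy)=(0.4336,0.9011)
member 5 (2-4): L=3.4810, (cx,cy)=(1.0000,0.0000)
member 6 (3-4): L=4.1207, (cx,cy)=(0.4048,-0.9144)
member 7 (3-5): L=3.1972, (cx,cy)=(0.9999,0.0122)
member 8 (4-5): L=4.1026, (cx,cy)=(0.3727,0.9280)
solve A·x = −loads:
  F[0-1] = -2378.3524 N (compression)
  F[0-2] = +1532.6896 N (tension)
  F[1-2] = +1543.9334 N (tension)
  F[1-3] = -1154.2399 N (compression)
  F[2-3] = +1290.8649 N (tension)
  F[2-4] = +583.9646 N (tension)
  F[3-4] = -1442.6466 N (compression)
  F[3-5] = +0.0000 N (tension)
  F[4-5] = -0.0000 N (compression)
  Rx@0 = -639.0700 N
  Ry@0 = +2204.0881 N
  Ry@4 = +1319.1719 N

1290.865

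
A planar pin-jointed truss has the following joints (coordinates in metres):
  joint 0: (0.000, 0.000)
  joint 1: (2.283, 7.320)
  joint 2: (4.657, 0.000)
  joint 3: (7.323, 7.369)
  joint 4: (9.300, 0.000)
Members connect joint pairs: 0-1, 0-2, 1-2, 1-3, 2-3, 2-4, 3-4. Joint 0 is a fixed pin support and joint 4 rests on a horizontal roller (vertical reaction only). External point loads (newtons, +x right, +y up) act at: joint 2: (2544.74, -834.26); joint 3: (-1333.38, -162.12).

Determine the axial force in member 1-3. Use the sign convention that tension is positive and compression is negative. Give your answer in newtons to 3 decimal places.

-956.099

N=5 nodes, M=7 members, R=3 reactions → 2N=10, M+R=10
member 0 (0-1): L=7.6678, (cx,cy)=(0.2977,0.9546)
member 1 (0-2): L=4.6570, (cx,cy)=(1.0000,0.0000)
member 2 (1-2): L=7.6953, (cx,cy)=(0.3085,-0.9512)
member 3 (1-3): L=5.0402, (cx,cy)=(1.0000,0.0097)
member 4 (2-3): L=7.8364, (cx,cy)=(0.3402,0.9404)
member 5 (2-4): L=4.6430, (cx,cy)=(1.0000,0.0000)
member 6 (3-4): L=7.6296, (cx,cy)=(0.2591,-0.9658)
solve A·x = −loads:
  F[0-1] = -1579.1075 N (compression)
  F[0-2] = +1681.5239 N (tension)
  F[1-2] = +1575.0167 N (tension)
  F[1-3] = -956.0991 N (compression)
  F[2-3] = -706.0503 N (compression)
  F[2-4] = -137.1237 N (compression)
  F[3-4] = +529.1847 N (tension)
  Rx@0 = -1211.3600 N
  Ry@0 = +1507.4901 N
  Ry@4 = -511.1101 N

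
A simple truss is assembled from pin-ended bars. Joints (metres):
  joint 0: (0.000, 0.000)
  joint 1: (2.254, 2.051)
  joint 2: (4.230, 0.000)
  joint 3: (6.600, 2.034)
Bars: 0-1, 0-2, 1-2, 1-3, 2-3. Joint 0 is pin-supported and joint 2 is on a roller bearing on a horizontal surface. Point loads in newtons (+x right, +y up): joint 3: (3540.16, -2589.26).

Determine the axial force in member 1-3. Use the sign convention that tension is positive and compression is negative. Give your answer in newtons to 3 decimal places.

6527.444

N=4 nodes, M=5 members, R=3 reactions → 2N=8, M+R=8
member 0 (0-1): L=3.0475, (cx,cy)=(0.7396,0.6730)
member 1 (0-2): L=4.2300, (cx,cy)=(1.0000,0.0000)
member 2 (1-2): L=2.8480, (cx,cy)=(0.6938,-0.7202)
member 3 (1-3): L=4.3460, (cx,cy)=(1.0000,-0.0039)
member 4 (2-3): L=3.1231, (cx,cy)=(0.7588,0.6513)
solve A·x = −loads:
  F[0-1] = +4684.8978 N (tension)
  F[0-2] = +75.0775 N (tension)
  F[1-2] = -4413.7154 N (compression)
  F[1-3] = +6527.4437 N (tension)
  F[2-3] = -3936.5292 N (compression)
  Rx@0 = -3540.1600 N
  Ry@0 = -3153.0098 N
  Ry@2 = +5742.2698 N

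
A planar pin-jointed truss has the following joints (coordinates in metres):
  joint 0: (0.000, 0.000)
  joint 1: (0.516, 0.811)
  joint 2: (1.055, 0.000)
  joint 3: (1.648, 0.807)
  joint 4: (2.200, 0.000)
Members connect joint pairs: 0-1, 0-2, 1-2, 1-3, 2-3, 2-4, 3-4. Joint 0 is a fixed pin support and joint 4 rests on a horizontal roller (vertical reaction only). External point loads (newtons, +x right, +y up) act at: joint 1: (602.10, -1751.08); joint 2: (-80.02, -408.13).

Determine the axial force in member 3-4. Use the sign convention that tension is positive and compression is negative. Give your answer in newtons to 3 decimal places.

N=5 nodes, M=7 members, R=3 reactions → 2N=10, M+R=10
member 0 (0-1): L=0.9612, (cx,cy)=(0.5368,0.8437)
member 1 (0-2): L=1.0550, (cx,cy)=(1.0000,0.0000)
member 2 (1-2): L=0.9738, (cx,cy)=(0.5535,-0.8328)
member 3 (1-3): L=1.1320, (cx,cy)=(1.0000,-0.0035)
member 4 (2-3): L=1.0014, (cx,cy)=(0.5921,0.8058)
member 5 (2-4): L=1.1450, (cx,cy)=(1.0000,0.0000)
member 6 (3-4): L=0.9777, (cx,cy)=(0.5646,-0.8254)
solve A·x = −loads:
  F[0-1] = -1577.3646 N (compression)
  F[0-2] = +1368.8222 N (tension)
  F[1-2] = -499.6261 N (compression)
  F[1-3] = -1172.2991 N (compression)
  F[2-3] = +1022.8399 N (tension)
  F[2-4] = +566.6247 N (tension)
  F[3-4] = -1003.6325 N (compression)
  Rx@0 = -522.0800 N
  Ry@0 = +1330.8293 N
  Ry@4 = +828.3807 N

-1003.632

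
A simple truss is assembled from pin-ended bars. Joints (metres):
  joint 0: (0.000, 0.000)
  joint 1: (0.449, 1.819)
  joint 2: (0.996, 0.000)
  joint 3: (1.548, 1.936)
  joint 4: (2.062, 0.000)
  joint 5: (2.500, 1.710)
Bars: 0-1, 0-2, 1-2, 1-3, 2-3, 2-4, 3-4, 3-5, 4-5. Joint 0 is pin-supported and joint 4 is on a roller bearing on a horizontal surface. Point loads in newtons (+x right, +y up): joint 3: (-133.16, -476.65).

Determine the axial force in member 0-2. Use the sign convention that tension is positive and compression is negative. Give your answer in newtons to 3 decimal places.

N=6 nodes, M=9 members, R=3 reactions → 2N=12, M+R=12
member 0 (0-1): L=1.8736, (cx,cy)=(0.2396,0.9709)
member 1 (0-2): L=0.9960, (cx,cy)=(1.0000,0.0000)
member 2 (1-2): L=1.8995, (cx,cy)=(0.2880,-0.9576)
member 3 (1-3): L=1.1052, (cx,cy)=(0.9944,0.1059)
member 4 (2-3): L=2.0132, (cx,cy)=(0.2742,0.9617)
member 5 (2-4): L=1.0660, (cx,cy)=(1.0000,0.0000)
member 6 (3-4): L=2.0031, (cx,cy)=(0.2566,-0.9665)
member 7 (3-5): L=0.9785, (cx,cy)=(0.9730,-0.2310)
member 8 (4-5): L=1.7652, (cx,cy)=(0.2481,0.9687)
solve A·x = −loads:
  F[0-1] = -251.1576 N (compression)
  F[0-2] = -72.9711 N (compression)
  F[1-2] = +240.2431 N (tension)
  F[1-3] = -130.1042 N (compression)
  F[2-3] = -239.2348 N (compression)
  F[2-4] = +61.8104 N (tension)
  F[3-4] = -240.8766 N (compression)
  F[3-5] = +0.0000 N (tension)
  F[4-5] = -0.0000 N (compression)
  Rx@0 = +133.1600 N
  Ry@0 = +243.8389 N
  Ry@4 = +232.8111 N

-72.971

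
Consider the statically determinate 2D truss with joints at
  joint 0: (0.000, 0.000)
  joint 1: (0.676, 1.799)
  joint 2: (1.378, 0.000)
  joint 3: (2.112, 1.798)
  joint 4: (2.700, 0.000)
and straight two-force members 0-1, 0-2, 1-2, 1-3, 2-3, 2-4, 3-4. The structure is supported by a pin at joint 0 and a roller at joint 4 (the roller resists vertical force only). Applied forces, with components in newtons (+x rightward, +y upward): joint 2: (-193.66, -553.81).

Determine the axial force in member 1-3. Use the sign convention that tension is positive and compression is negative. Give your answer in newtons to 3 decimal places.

N=5 nodes, M=7 members, R=3 reactions → 2N=10, M+R=10
member 0 (0-1): L=1.9218, (cx,cy)=(0.3518,0.9361)
member 1 (0-2): L=1.3780, (cx,cy)=(1.0000,0.0000)
member 2 (1-2): L=1.9311, (cx,cy)=(0.3635,-0.9316)
member 3 (1-3): L=1.4360, (cx,cy)=(1.0000,-0.0007)
member 4 (2-3): L=1.9421, (cx,cy)=(0.3780,0.9258)
member 5 (2-4): L=1.3220, (cx,cy)=(1.0000,0.0000)
member 6 (3-4): L=1.8917, (cx,cy)=(0.3108,-0.9505)
solve A·x = −loads:
  F[0-1] = -289.6737 N (compression)
  F[0-2] = -91.7671 N (compression)
  F[1-2] = +291.2307 N (tension)
  F[1-3] = -207.7613 N (compression)
  F[2-3] = +305.1369 N (tension)
  F[2-4] = +92.4345 N (tension)
  F[3-4] = -297.3788 N (compression)
  Rx@0 = +193.6600 N
  Ry@0 = +271.1618 N
  Ry@4 = +282.6482 N

-207.761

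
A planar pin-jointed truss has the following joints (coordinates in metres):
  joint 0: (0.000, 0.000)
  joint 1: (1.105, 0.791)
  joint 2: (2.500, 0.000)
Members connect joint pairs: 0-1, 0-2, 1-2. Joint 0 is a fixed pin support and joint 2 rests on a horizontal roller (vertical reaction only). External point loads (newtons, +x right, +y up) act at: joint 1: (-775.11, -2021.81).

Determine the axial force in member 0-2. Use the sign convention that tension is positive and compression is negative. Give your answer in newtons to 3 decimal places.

1143.504

N=3 nodes, M=3 members, R=3 reactions → 2N=6, M+R=6
member 0 (0-1): L=1.3589, (cx,cy)=(0.8131,0.5821)
member 1 (0-2): L=2.5000, (cx,cy)=(1.0000,0.0000)
member 2 (1-2): L=1.6037, (cx,cy)=(0.8699,-0.4932)
solve A·x = −loads:
  F[0-1] = -2359.5225 N (compression)
  F[0-2] = +1143.5036 N (tension)
  F[1-2] = -1314.5405 N (compression)
  Rx@0 = +775.1100 N
  Ry@0 = +1373.4148 N
  Ry@2 = +648.3952 N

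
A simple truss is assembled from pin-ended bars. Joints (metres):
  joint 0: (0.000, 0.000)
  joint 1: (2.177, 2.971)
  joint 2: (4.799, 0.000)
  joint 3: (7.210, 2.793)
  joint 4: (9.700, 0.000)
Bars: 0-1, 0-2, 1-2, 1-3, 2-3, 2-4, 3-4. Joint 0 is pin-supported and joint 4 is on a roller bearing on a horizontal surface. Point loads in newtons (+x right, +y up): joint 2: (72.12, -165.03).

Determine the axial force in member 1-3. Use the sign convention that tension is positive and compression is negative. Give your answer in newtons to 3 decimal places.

-139.113

N=5 nodes, M=7 members, R=3 reactions → 2N=10, M+R=10
member 0 (0-1): L=3.6832, (cx,cy)=(0.5911,0.8066)
member 1 (0-2): L=4.7990, (cx,cy)=(1.0000,0.0000)
member 2 (1-2): L=3.9625, (cx,cy)=(0.6617,-0.7498)
member 3 (1-3): L=5.0361, (cx,cy)=(0.9994,-0.0353)
member 4 (2-3): L=3.6897, (cx,cy)=(0.6534,0.7570)
member 5 (2-4): L=4.9010, (cx,cy)=(1.0000,0.0000)
member 6 (3-4): L=3.7418, (cx,cy)=(0.6655,-0.7464)
solve A·x = −loads:
  F[0-1] = -103.3717 N (compression)
  F[0-2] = +133.2187 N (tension)
  F[1-2] = +117.7686 N (tension)
  F[1-3] = -139.1127 N (compression)
  F[2-3] = +101.3645 N (tension)
  F[2-4] = +72.7898 N (tension)
  F[3-4] = -109.3830 N (compression)
  Rx@0 = -72.1200 N
  Ry@0 = +83.3827 N
  Ry@4 = +81.6473 N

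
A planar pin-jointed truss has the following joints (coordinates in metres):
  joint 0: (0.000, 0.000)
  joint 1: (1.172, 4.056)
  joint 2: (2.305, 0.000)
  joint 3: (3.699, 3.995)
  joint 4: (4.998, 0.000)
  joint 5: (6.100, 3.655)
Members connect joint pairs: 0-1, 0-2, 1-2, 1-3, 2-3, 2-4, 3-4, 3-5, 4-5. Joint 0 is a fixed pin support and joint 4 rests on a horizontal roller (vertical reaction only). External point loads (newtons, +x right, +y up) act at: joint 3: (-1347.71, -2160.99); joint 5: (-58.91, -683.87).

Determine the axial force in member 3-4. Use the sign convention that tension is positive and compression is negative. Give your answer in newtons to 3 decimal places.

N=6 nodes, M=9 members, R=3 reactions → 2N=12, M+R=12
member 0 (0-1): L=4.2219, (cx,cy)=(0.2776,0.9607)
member 1 (0-2): L=2.3050, (cx,cy)=(1.0000,0.0000)
member 2 (1-2): L=4.2113, (cx,cy)=(0.2690,-0.9631)
member 3 (1-3): L=2.5277, (cx,cy)=(0.9997,-0.0241)
member 4 (2-3): L=4.2312, (cx,cy)=(0.3295,0.9442)
member 5 (2-4): L=2.6930, (cx,cy)=(1.0000,0.0000)
member 6 (3-4): L=4.2009, (cx,cy)=(0.3092,-0.9510)
member 7 (3-5): L=2.4250, (cx,cy)=(0.9901,-0.1402)
member 8 (4-5): L=3.8175, (cx,cy)=(0.2887,0.9574)
solve A·x = −loads:
  F[0-1] = -1593.8383 N (compression)
  F[0-2] = -964.1738 N (compression)
  F[1-2] = +1611.7716 N (tension)
  F[1-3] = -876.3321 N (compression)
  F[2-3] = -1644.1343 N (compression)
  F[2-4] = +11.1259 N (tension)
  F[3-4] = -683.2833 N (compression)
  F[3-5] = +142.6586 N (tension)
  F[4-5] = -693.3863 N (compression)
  Rx@0 = +1406.6200 N
  Ry@0 = +1531.1962 N
  Ry@4 = +1313.6638 N

-683.283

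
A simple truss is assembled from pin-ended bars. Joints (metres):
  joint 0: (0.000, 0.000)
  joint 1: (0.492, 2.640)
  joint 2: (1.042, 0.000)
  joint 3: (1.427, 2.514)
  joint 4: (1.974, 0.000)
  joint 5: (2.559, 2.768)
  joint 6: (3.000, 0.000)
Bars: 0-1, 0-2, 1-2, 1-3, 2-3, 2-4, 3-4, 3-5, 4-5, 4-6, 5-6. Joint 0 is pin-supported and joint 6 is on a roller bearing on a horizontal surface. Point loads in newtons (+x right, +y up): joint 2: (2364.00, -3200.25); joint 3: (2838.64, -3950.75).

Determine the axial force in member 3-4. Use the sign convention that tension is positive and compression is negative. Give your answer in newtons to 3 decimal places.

-5974.997

N=7 nodes, M=11 members, R=3 reactions → 2N=14, M+R=14
member 0 (0-1): L=2.6855, (cx,cy)=(0.1832,0.9831)
member 1 (0-2): L=1.0420, (cx,cy)=(1.0000,0.0000)
member 2 (1-2): L=2.6967, (cx,cy)=(0.2040,-0.9790)
member 3 (1-3): L=0.9435, (cx,cy)=(0.9910,-0.1336)
member 4 (2-3): L=2.5433, (cx,cy)=(0.1514,0.9885)
member 5 (2-4): L=0.9320, (cx,cy)=(1.0000,0.0000)
member 6 (3-4): L=2.5728, (cx,cy)=(0.2126,-0.9771)
member 7 (3-5): L=1.1601, (cx,cy)=(0.9757,0.2189)
member 8 (4-5): L=2.8291, (cx,cy)=(0.2068,0.9784)
member 9 (4-6): L=1.0260, (cx,cy)=(1.0000,0.0000)
member 10 (5-6): L=2.8029, (cx,cy)=(0.1573,-0.9875)
solve A·x = −loads:
  F[0-1] = -1812.0978 N (compression)
  F[0-2] = +5534.6330 N (tension)
  F[1-2] = +1919.2576 N (tension)
  F[1-3] = -729.9730 N (compression)
  F[2-3] = +1336.7390 N (tension)
  F[2-4] = +3359.7215 N (tension)
  F[3-4] = -5974.9974 N (compression)
  F[3-5] = -2141.3459 N (compression)
  F[4-5] = +5967.3609 N (tension)
  F[4-6] = +855.4849 N (tension)
  F[5-6] = -5437.2951 N (compression)
  Rx@0 = -5202.6400 N
  Ry@0 = +1781.4261 N
  Ry@6 = +5369.5739 N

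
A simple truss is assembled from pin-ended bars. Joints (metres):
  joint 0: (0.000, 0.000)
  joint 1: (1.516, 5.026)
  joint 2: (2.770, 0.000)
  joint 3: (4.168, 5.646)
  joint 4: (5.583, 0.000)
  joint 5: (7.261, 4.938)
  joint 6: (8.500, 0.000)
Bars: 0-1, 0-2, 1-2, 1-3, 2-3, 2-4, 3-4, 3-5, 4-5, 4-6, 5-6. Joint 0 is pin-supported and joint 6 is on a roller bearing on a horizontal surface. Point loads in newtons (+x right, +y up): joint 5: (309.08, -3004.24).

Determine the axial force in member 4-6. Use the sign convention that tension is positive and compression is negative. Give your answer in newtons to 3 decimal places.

688.974

N=7 nodes, M=11 members, R=3 reactions → 2N=14, M+R=14
member 0 (0-1): L=5.2497, (cx,cy)=(0.2888,0.9574)
member 1 (0-2): L=2.7700, (cx,cy)=(1.0000,0.0000)
member 2 (1-2): L=5.1801, (cx,cy)=(0.2421,-0.9703)
member 3 (1-3): L=2.7235, (cx,cy)=(0.9737,0.2276)
member 4 (2-3): L=5.8165, (cx,cy)=(0.2404,0.9707)
member 5 (2-4): L=2.8130, (cx,cy)=(1.0000,0.0000)
member 6 (3-4): L=5.8206, (cx,cy)=(0.2431,-0.9700)
member 7 (3-5): L=3.1730, (cx,cy)=(0.9748,-0.2231)
member 8 (4-5): L=5.2153, (cx,cy)=(0.3217,0.9468)
member 9 (4-6): L=2.9170, (cx,cy)=(1.0000,0.0000)
member 10 (5-6): L=5.0911, (cx,cy)=(0.2434,-0.9699)
solve A·x = −loads:
  F[0-1] = -269.8518 N (compression)
  F[0-2] = +387.0080 N (tension)
  F[1-2] = +233.8571 N (tension)
  F[1-3] = -138.1682 N (compression)
  F[2-3] = -233.7534 N (compression)
  F[2-4] = +499.8032 N (tension)
  F[3-4] = +330.3011 N (tension)
  F[3-5] = -278.0296 N (compression)
  F[4-5] = -338.3855 N (compression)
  F[4-6] = +688.9736 N (tension)
  F[5-6] = -2831.0016 N (compression)
  Rx@0 = -309.0800 N
  Ry@0 = +258.3549 N
  Ry@6 = +2745.8851 N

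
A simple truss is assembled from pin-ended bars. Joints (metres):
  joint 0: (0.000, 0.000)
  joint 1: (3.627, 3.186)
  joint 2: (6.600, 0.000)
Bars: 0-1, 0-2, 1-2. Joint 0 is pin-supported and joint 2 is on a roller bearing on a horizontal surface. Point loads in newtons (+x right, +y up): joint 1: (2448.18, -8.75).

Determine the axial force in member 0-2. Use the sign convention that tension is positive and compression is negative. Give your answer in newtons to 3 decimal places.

N=3 nodes, M=3 members, R=3 reactions → 2N=6, M+R=6
member 0 (0-1): L=4.8276, (cx,cy)=(0.7513,0.6600)
member 1 (0-2): L=6.6000, (cx,cy)=(1.0000,0.0000)
member 2 (1-2): L=4.3577, (cx,cy)=(0.6822,-0.7311)
solve A·x = −loads:
  F[0-1] = +1784.7602 N (tension)
  F[0-2] = +1107.2809 N (tension)
  F[1-2] = -1622.9967 N (compression)
  Rx@0 = -2448.1800 N
  Ry@0 = -1177.8618 N
  Ry@2 = +1186.6118 N

1107.281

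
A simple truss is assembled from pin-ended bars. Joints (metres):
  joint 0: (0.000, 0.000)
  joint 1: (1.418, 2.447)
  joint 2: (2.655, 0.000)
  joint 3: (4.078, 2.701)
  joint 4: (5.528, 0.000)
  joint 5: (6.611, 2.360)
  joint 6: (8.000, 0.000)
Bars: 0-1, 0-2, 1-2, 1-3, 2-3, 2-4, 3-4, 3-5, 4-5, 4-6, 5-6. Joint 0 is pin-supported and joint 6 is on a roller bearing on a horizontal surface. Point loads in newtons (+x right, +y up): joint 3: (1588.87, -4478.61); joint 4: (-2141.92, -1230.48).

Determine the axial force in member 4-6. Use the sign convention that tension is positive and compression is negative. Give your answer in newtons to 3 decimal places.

2159.822

N=7 nodes, M=11 members, R=3 reactions → 2N=14, M+R=14
member 0 (0-1): L=2.8282, (cx,cy)=(0.5014,0.8652)
member 1 (0-2): L=2.6550, (cx,cy)=(1.0000,0.0000)
member 2 (1-2): L=2.7419, (cx,cy)=(0.4511,-0.8924)
member 3 (1-3): L=2.6721, (cx,cy)=(0.9955,0.0951)
member 4 (2-3): L=3.0529, (cx,cy)=(0.4661,0.8847)
member 5 (2-4): L=2.8730, (cx,cy)=(1.0000,0.0000)
member 6 (3-4): L=3.0656, (cx,cy)=(0.4730,-0.8811)
member 7 (3-5): L=2.5559, (cx,cy)=(0.9911,-0.1334)
member 8 (4-5): L=2.5966, (cx,cy)=(0.4171,0.9089)
member 9 (4-6): L=2.4720, (cx,cy)=(1.0000,0.0000)
member 10 (5-6): L=2.7384, (cx,cy)=(0.5072,-0.8618)
solve A·x = −loads:
  F[0-1] = -2357.0931 N (compression)
  F[0-2] = +628.7604 N (tension)
  F[1-2] = +2059.3331 N (tension)
  F[1-3] = -2120.4764 N (compression)
  F[2-3] = -2077.3090 N (compression)
  F[2-4] = +2526.0810 N (tension)
  F[3-4] = -2215.3081 N (compression)
  F[3-5] = -3652.8386 N (compression)
  F[4-5] = +3501.3973 N (tension)
  F[4-6] = +2159.8216 N (tension)
  F[5-6] = -4258.0919 N (compression)
  Rx@0 = +553.0500 N
  Ry@0 = +2039.4146 N
  Ry@6 = +3669.6754 N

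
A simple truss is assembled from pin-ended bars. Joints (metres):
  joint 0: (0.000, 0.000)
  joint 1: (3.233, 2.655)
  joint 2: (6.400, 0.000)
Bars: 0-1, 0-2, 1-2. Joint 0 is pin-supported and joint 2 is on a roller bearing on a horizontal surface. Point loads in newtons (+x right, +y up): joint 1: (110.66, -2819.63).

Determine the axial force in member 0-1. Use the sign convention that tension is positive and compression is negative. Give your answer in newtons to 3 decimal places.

-2126.188

N=3 nodes, M=3 members, R=3 reactions → 2N=6, M+R=6
member 0 (0-1): L=4.1835, (cx,cy)=(0.7728,0.6346)
member 1 (0-2): L=6.4000, (cx,cy)=(1.0000,0.0000)
member 2 (1-2): L=4.1327, (cx,cy)=(0.7663,-0.6424)
solve A·x = −loads:
  F[0-1] = -2126.1884 N (compression)
  F[0-2] = +1753.7908 N (tension)
  F[1-2] = -2288.5470 N (compression)
  Rx@0 = -110.6600 N
  Ry@0 = +1349.3697 N
  Ry@2 = +1470.2603 N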